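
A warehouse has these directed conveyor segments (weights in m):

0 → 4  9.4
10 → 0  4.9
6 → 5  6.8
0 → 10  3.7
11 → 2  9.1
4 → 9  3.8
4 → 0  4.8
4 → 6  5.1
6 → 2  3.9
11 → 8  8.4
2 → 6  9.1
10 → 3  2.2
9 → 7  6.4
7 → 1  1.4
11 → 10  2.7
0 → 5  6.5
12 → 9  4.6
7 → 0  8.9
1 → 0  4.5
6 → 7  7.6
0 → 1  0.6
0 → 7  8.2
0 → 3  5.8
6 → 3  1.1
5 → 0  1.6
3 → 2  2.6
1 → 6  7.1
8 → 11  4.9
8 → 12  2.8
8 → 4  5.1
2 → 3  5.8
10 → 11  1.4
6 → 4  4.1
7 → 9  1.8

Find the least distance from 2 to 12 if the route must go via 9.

45.6 m

Shortest 2→9: 2 → 6 → 4 → 9 = 17
Best 9 to 12: 9 → 7 → 1 → 0 → 10 → 11 → 8 → 12 costing 28.6
Total via 9: 17 + 28.6 = 45.6 m.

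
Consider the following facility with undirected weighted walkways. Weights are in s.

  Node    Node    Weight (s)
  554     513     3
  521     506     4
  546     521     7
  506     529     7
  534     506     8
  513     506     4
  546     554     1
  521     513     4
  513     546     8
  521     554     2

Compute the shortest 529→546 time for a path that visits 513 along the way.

Best 529 to 513: 529–506–513 costing 11
Shortest 513→546: 513–554–546 = 4
Total via 513: 11 + 4 = 15 s.

15 s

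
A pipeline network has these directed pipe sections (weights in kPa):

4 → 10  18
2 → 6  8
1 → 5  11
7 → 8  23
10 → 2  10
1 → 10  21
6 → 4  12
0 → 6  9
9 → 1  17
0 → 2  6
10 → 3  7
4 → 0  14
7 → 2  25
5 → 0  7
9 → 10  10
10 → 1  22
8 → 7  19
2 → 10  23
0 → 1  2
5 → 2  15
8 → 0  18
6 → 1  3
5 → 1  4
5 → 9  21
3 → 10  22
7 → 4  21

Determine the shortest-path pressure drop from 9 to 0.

35 kPa

Compare a few routes:
9 → 10 → 2 → 6 → 1 → 5 → 0: 10+10+8+3+11+7 = 49
9 → 10 → 2 → 6 → 4 → 0: 10+10+8+12+14 = 54
9 → 1 → 5 → 0: 17+11+7 = 35
9 → 10 → 1 → 5 → 0: 10+22+11+7 = 50
Cheapest is 9 → 1 → 5 → 0 at 35 kPa.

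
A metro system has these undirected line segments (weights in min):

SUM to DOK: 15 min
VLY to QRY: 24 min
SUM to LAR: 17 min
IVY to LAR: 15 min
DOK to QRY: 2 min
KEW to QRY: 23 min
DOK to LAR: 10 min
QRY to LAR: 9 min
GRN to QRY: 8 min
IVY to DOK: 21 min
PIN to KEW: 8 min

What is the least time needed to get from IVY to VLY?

Settle nodes by increasing distance from IVY:
IVY: 0
LAR: 15  (via IVY)
DOK: 21  (via IVY)
QRY: 23  (via DOK)
GRN: 31  (via QRY)
SUM: 32  (via LAR)
KEW: 46  (via QRY)
VLY: 47  (via QRY)
Shortest route: IVY–DOK–QRY–VLY = 47 min.

47 min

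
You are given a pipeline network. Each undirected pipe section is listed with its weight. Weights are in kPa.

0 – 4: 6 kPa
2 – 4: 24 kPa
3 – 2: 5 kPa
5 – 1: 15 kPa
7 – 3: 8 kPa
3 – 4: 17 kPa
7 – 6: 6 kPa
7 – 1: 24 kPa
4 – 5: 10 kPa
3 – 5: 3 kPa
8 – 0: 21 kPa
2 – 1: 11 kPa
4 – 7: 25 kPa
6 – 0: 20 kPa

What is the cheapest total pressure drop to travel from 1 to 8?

52 kPa

Settle nodes by increasing distance from 1:
1: 0
2: 11  (via 1)
5: 15  (via 1)
3: 16  (via 2)
7: 24  (via 1)
4: 25  (via 5)
6: 30  (via 7)
0: 31  (via 4)
8: 52  (via 0)
Shortest route: 1 → 5 → 4 → 0 → 8 = 52 kPa.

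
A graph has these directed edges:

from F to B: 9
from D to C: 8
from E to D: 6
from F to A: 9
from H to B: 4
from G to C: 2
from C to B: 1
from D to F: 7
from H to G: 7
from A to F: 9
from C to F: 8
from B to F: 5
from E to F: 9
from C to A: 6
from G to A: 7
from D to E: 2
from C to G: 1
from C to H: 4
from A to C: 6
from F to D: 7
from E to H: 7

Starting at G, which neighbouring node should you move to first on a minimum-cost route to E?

C

Compare a few routes:
G–C–B–F–D–E: 2+1+5+7+2 = 17
G–C–F–D–E: 2+8+7+2 = 19
Cheapest is G–C–B–F–D–E at 17.
So from G the first move is to C.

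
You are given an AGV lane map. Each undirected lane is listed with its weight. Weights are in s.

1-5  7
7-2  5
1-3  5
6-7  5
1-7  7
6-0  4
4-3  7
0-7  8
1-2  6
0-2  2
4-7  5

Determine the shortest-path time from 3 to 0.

13 s

Running Dijkstra from 3:
3: 0
1: 5  (via 3)
4: 7  (via 3)
2: 11  (via 1)
5: 12  (via 1)
7: 12  (via 1)
0: 13  (via 2)
Shortest route: 3–1–2–0 = 13 s.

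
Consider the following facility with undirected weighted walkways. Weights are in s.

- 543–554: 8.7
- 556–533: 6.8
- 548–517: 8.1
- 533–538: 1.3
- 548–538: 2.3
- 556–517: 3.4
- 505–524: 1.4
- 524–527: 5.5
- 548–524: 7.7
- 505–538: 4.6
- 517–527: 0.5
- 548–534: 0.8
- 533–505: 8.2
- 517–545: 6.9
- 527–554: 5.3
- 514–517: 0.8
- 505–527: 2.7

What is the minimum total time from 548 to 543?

Shortest distances from 548:
548: 0
534: 0.8  (via 548)
538: 2.3  (via 548)
533: 3.6  (via 538)
505: 6.9  (via 538)
524: 7.7  (via 548)
517: 8.1  (via 548)
527: 8.6  (via 517)
514: 8.9  (via 517)
556: 10.4  (via 533)
554: 13.9  (via 527)
545: 15  (via 517)
543: 22.6  (via 554)
Shortest route: 548–517–527–554–543 = 22.6 s.

22.6 s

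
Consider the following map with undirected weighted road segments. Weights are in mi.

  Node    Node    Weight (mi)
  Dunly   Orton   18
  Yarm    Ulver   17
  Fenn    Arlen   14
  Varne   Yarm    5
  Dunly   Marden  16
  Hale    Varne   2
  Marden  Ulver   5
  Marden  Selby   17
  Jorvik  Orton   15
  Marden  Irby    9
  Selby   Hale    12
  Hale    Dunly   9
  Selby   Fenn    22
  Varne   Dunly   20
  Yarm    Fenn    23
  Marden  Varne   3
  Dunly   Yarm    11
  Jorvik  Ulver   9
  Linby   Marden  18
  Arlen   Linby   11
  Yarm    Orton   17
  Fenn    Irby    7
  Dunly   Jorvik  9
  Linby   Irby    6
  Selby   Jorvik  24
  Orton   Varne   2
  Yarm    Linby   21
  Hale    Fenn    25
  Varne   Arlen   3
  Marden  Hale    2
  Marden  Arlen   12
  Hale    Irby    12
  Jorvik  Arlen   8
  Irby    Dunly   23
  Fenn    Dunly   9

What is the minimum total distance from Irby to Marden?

9 mi

Running Dijkstra from Irby:
Irby: 0
Linby: 6  (via Irby)
Fenn: 7  (via Irby)
Marden: 9  (via Irby)
Shortest route: Irby → Marden = 9 mi.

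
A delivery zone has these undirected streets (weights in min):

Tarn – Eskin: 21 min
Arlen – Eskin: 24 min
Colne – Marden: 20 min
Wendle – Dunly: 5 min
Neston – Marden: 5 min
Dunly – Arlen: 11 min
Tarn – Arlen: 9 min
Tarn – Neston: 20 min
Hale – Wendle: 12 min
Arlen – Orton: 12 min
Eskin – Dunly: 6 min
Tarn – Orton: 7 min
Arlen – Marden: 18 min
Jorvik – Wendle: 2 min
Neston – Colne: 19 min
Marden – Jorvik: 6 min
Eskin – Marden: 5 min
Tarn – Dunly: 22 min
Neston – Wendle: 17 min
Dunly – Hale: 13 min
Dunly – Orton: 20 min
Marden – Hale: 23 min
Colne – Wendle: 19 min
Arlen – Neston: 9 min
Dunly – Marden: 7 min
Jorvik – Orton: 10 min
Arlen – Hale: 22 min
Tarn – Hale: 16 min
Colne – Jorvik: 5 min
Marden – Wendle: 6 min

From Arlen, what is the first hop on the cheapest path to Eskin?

Enumerating some paths:
Arlen → Neston → Marden → Eskin: 9+5+5 = 19
Arlen → Dunly → Eskin: 11+6 = 17
Arlen → Marden → Eskin: 18+5 = 23
Arlen → Dunly → Marden → Eskin: 11+7+5 = 23
Cheapest is Arlen → Dunly → Eskin at 17 min.
So from Arlen the first move is to Dunly.

Dunly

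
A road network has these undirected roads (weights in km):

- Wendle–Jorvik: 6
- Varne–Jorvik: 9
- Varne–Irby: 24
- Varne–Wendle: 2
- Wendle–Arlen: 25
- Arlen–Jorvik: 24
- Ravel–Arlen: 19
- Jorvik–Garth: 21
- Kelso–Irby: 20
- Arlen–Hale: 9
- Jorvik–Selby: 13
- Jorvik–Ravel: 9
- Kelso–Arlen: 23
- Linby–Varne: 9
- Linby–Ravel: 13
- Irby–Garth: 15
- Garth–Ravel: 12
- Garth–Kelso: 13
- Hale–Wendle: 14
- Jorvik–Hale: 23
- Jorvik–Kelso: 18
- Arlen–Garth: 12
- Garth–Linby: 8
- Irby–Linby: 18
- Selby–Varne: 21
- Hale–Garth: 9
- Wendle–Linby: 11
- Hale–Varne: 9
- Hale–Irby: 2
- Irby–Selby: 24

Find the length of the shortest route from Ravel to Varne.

17 km

Compare a few routes:
Ravel–Linby–Varne: 13+9 = 22
Ravel–Jorvik–Varne: 9+9 = 18
Ravel–Jorvik–Wendle–Varne: 9+6+2 = 17
Cheapest is Ravel–Jorvik–Wendle–Varne at 17 km.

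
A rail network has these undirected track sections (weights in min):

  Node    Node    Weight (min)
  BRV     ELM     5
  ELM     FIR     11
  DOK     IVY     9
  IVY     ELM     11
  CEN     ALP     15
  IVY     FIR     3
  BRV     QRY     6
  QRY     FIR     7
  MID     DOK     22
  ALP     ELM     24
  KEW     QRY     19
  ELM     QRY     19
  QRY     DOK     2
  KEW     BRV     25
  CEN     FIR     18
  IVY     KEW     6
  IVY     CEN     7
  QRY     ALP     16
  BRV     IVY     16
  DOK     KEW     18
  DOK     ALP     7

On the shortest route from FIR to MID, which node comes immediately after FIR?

QRY

Candidate routes:
FIR–IVY–BRV–QRY–DOK–MID: 3+16+6+2+22 = 49
FIR–QRY–DOK–MID: 7+2+22 = 31
FIR–ELM–BRV–QRY–DOK–MID: 11+5+6+2+22 = 46
FIR–IVY–DOK–MID: 3+9+22 = 34
The minimum is 31 min via FIR–QRY–DOK–MID.
So from FIR the first move is to QRY.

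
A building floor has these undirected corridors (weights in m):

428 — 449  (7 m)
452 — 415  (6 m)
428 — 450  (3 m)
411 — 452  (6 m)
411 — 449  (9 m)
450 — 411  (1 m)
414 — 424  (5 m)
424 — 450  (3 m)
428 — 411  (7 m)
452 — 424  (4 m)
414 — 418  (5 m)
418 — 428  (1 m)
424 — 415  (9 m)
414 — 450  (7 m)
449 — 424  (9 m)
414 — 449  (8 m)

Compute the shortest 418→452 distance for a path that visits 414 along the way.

Best 418 to 414: 418 → 414 costing 5
Best 414 to 452: 414 → 424 → 452 costing 9
Total via 414: 5 + 9 = 14 m.

14 m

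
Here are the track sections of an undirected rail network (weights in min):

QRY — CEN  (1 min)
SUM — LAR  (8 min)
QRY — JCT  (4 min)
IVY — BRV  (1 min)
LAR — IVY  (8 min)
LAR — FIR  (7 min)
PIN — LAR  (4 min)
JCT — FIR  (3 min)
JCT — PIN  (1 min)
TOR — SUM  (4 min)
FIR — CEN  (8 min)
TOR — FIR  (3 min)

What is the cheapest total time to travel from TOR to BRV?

Candidate routes:
TOR–FIR–JCT–PIN–LAR–IVY–BRV: 3+3+1+4+8+1 = 20
TOR–FIR–LAR–IVY–BRV: 3+7+8+1 = 19
Cheapest is TOR–FIR–LAR–IVY–BRV at 19 min.

19 min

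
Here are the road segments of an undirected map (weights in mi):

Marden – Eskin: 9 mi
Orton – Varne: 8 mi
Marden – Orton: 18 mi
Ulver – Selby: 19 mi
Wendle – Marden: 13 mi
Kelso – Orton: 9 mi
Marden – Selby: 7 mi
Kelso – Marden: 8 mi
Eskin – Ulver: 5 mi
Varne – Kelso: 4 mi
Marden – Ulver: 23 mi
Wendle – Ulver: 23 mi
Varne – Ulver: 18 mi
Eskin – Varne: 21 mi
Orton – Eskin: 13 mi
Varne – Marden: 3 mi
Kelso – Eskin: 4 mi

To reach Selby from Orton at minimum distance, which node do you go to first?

Varne

Compare a few routes:
Orton–Varne–Marden–Selby: 8+3+7 = 18
Orton–Kelso–Varne–Marden–Selby: 9+4+3+7 = 23
Orton–Kelso–Marden–Selby: 9+8+7 = 24
Cheapest is Orton–Varne–Marden–Selby at 18 mi.
So from Orton the first move is to Varne.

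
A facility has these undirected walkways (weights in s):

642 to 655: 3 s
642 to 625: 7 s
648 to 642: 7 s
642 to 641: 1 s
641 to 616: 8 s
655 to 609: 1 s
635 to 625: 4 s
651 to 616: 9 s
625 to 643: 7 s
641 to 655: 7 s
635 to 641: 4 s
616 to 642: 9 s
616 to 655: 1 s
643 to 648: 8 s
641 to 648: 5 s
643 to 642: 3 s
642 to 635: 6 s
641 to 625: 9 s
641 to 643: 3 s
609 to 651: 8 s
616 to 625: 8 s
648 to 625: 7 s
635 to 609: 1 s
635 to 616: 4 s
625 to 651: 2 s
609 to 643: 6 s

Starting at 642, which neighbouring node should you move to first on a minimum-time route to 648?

Candidate routes:
642 - 648: 7 = 7
642 - 643 - 648: 3+8 = 11
642 - 641 - 648: 1+5 = 6
642 - 643 - 641 - 648: 3+3+5 = 11
The minimum is 6 s via 642 - 641 - 648.
So from 642 the first move is to 641.

641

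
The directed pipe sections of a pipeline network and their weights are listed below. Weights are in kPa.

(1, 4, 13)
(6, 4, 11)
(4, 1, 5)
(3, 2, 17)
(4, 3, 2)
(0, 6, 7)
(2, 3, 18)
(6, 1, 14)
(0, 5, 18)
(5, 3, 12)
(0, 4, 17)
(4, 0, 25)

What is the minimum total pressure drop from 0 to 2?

36 kPa

Shortest distances from 0:
0: 0
6: 7  (via 0)
4: 17  (via 0)
5: 18  (via 0)
3: 19  (via 4)
1: 21  (via 6)
2: 36  (via 3)
Shortest route: 0 → 4 → 3 → 2 = 36 kPa.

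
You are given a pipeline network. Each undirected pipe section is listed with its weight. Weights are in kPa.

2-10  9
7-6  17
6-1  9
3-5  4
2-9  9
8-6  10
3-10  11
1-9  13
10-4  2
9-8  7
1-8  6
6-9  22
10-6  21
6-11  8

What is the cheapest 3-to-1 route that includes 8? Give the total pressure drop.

Shortest 3→8: 3–10–2–9–8 = 36
Best 8 to 1: 8–1 costing 6
Total via 8: 36 + 6 = 42 kPa.

42 kPa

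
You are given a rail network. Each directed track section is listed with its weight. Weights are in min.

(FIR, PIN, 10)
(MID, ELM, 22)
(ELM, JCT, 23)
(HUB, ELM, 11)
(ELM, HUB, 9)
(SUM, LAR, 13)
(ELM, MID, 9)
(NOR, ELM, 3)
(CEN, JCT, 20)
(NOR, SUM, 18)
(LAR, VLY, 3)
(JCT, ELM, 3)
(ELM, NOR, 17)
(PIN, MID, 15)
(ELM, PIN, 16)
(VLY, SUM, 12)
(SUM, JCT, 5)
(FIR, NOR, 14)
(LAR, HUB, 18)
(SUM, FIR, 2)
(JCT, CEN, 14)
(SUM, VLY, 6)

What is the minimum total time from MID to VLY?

Running Dijkstra from MID:
MID: 0
ELM: 22  (via MID)
HUB: 31  (via ELM)
PIN: 38  (via ELM)
NOR: 39  (via ELM)
JCT: 45  (via ELM)
SUM: 57  (via NOR)
FIR: 59  (via SUM)
CEN: 59  (via JCT)
VLY: 63  (via SUM)
Shortest route: MID–ELM–NOR–SUM–VLY = 63 min.

63 min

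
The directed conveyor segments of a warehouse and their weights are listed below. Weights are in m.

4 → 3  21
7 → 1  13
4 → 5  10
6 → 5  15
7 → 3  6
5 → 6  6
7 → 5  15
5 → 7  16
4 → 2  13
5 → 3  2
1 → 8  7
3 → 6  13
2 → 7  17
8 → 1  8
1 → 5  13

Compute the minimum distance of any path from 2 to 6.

Shortest distances from 2:
2: 0
7: 17  (via 2)
3: 23  (via 7)
1: 30  (via 7)
5: 32  (via 7)
6: 36  (via 3)
Shortest route: 2 → 7 → 3 → 6 = 36 m.

36 m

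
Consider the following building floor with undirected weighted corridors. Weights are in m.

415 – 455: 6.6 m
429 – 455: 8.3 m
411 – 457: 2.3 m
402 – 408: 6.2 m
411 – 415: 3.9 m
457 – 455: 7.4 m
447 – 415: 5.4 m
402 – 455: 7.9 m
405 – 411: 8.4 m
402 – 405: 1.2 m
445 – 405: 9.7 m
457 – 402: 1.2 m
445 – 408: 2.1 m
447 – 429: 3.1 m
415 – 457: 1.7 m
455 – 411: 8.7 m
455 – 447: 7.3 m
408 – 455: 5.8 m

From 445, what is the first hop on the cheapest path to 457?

408

Candidate routes:
445 - 405 - 402 - 457: 9.7+1.2+1.2 = 12.1
445 - 408 - 402 - 457: 2.1+6.2+1.2 = 9.5
Cheapest is 445 - 408 - 402 - 457 at 9.5 m.
So from 445 the first move is to 408.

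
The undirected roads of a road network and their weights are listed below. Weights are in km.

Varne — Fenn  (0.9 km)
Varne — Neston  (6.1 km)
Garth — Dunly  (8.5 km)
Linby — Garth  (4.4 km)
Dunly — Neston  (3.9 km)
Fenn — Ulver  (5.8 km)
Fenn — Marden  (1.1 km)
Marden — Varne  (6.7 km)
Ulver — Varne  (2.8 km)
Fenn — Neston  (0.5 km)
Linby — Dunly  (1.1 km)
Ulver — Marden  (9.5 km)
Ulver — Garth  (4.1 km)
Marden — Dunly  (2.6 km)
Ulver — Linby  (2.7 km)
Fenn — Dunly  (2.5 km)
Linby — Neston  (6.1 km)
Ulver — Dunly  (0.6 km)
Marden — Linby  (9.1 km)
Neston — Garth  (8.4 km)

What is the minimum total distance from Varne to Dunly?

3.4 km

Enumerating some paths:
Varne → Fenn → Marden → Dunly: 0.9+1.1+2.6 = 4.6
Varne → Fenn → Dunly: 0.9+2.5 = 3.4
The minimum is 3.4 km via Varne → Fenn → Dunly.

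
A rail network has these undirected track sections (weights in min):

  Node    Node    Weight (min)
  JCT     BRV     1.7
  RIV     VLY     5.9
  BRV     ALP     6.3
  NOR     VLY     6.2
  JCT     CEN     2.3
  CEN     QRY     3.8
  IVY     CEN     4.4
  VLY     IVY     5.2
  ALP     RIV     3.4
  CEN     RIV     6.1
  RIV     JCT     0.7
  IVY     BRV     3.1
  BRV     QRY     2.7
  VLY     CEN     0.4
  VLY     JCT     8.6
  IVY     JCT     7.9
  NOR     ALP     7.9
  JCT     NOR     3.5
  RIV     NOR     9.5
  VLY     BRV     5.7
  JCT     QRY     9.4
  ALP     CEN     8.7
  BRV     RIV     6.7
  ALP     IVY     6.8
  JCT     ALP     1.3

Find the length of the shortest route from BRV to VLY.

Compare a few routes:
BRV–VLY: 5.7 = 5.7
BRV–QRY–CEN–VLY: 2.7+3.8+0.4 = 6.9
BRV–JCT–CEN–VLY: 1.7+2.3+0.4 = 4.4
The minimum is 4.4 min via BRV–JCT–CEN–VLY.

4.4 min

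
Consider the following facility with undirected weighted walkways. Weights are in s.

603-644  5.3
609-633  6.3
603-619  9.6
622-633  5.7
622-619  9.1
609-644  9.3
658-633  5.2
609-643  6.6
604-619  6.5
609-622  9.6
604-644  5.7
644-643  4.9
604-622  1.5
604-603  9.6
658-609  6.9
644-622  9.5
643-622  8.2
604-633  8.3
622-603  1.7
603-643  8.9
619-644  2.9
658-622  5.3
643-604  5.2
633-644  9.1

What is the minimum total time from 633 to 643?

12.4 s

Candidate routes:
633 - 604 - 643: 8.3+5.2 = 13.5
633 - 622 - 604 - 643: 5.7+1.5+5.2 = 12.4
633 - 609 - 643: 6.3+6.6 = 12.9
Cheapest is 633 - 622 - 604 - 643 at 12.4 s.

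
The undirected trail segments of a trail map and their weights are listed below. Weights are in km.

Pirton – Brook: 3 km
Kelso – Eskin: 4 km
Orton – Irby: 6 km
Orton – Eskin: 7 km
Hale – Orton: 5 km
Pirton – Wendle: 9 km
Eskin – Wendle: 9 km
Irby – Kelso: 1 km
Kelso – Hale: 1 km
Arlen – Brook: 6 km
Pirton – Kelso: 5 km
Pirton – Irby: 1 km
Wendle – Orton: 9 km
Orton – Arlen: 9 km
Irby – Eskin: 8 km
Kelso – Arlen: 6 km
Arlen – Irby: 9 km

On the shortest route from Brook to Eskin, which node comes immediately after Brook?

Candidate routes:
Brook–Pirton–Irby–Eskin: 3+1+8 = 12
Brook–Pirton–Kelso–Eskin: 3+5+4 = 12
Brook–Pirton–Irby–Kelso–Eskin: 3+1+1+4 = 9
The minimum is 9 km via Brook–Pirton–Irby–Kelso–Eskin.
So from Brook the first move is to Pirton.

Pirton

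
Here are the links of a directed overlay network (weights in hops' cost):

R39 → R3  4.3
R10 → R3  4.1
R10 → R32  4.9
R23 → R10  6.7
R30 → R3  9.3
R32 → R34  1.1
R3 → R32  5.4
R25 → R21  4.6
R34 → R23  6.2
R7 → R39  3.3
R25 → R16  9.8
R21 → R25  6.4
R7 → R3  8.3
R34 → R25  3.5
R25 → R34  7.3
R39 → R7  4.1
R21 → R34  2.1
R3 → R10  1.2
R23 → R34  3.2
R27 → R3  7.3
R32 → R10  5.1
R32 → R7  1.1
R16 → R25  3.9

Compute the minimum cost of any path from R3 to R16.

19.8 hops' cost

Settle nodes by increasing distance from R3:
R3: 0
R10: 1.2  (via R3)
R32: 5.4  (via R3)
R7: 6.5  (via R32)
R34: 6.5  (via R32)
R39: 9.8  (via R7)
R25: 10  (via R34)
R23: 12.7  (via R34)
R21: 14.6  (via R25)
R16: 19.8  (via R25)
Shortest route: R3 → R32 → R34 → R25 → R16 = 19.8 hops' cost.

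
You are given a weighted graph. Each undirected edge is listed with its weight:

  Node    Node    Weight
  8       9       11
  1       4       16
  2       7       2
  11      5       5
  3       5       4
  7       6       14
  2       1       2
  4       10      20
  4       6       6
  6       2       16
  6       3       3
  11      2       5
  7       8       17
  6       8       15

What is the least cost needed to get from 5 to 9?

33

Candidate routes:
5 → 3 → 6 → 7 → 8 → 9: 4+3+14+17+11 = 49
5 → 11 → 2 → 7 → 8 → 9: 5+5+2+17+11 = 40
5 → 3 → 6 → 8 → 9: 4+3+15+11 = 33
The minimum is 33 via 5 → 3 → 6 → 8 → 9.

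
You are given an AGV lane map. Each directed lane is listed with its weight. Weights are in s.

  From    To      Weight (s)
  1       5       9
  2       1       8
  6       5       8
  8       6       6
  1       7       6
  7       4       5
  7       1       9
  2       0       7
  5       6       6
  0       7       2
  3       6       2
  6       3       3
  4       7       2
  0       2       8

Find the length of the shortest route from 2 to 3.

26 s

Compare a few routes:
2 - 0 - 7 - 1 - 5 - 6 - 3: 7+2+9+9+6+3 = 36
2 - 1 - 5 - 6 - 3: 8+9+6+3 = 26
The minimum is 26 s via 2 - 1 - 5 - 6 - 3.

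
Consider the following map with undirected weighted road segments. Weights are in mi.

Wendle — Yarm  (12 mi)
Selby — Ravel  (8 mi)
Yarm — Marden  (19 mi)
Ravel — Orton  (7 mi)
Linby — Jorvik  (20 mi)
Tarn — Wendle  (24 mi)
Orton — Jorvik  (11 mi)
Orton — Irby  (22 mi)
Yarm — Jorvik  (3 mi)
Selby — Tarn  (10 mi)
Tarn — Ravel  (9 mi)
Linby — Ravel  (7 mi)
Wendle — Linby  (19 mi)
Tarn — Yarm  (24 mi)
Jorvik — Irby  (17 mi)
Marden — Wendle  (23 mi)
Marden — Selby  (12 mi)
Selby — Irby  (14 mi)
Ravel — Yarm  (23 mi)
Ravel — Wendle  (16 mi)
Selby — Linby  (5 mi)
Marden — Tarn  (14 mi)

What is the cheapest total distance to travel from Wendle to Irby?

32 mi

Compare a few routes:
Wendle → Yarm → Jorvik → Irby: 12+3+17 = 32
Wendle → Ravel → Selby → Irby: 16+8+14 = 38
Cheapest is Wendle → Yarm → Jorvik → Irby at 32 mi.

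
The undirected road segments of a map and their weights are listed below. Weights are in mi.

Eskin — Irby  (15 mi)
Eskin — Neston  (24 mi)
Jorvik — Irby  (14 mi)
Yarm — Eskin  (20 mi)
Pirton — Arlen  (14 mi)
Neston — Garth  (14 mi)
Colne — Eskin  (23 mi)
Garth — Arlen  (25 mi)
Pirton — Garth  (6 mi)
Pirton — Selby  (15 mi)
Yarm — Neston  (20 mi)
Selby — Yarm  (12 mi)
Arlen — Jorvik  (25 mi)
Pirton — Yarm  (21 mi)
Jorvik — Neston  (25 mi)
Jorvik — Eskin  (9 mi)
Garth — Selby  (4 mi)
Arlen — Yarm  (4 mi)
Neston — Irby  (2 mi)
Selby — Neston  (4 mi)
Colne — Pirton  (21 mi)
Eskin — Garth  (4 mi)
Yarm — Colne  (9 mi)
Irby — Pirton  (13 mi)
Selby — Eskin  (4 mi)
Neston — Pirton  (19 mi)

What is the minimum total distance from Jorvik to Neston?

Compare a few routes:
Jorvik–Eskin–Garth–Selby–Neston: 9+4+4+4 = 21
Jorvik–Irby–Neston: 14+2 = 16
Jorvik–Eskin–Selby–Neston: 9+4+4 = 17
Jorvik–Neston: 25 = 25
Cheapest is Jorvik–Irby–Neston at 16 mi.

16 mi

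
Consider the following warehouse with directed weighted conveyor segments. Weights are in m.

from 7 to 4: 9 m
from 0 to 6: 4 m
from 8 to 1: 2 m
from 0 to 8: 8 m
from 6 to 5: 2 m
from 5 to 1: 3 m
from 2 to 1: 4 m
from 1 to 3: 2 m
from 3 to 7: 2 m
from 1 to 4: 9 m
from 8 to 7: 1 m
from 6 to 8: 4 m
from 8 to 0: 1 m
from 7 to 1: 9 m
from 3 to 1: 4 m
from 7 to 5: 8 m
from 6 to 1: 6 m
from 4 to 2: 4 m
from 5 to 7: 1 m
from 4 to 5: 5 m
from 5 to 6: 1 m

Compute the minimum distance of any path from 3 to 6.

11 m

Candidate routes:
3 - 7 - 5 - 6: 2+8+1 = 11
3 - 7 - 4 - 5 - 6: 2+9+5+1 = 17
The minimum is 11 m via 3 - 7 - 5 - 6.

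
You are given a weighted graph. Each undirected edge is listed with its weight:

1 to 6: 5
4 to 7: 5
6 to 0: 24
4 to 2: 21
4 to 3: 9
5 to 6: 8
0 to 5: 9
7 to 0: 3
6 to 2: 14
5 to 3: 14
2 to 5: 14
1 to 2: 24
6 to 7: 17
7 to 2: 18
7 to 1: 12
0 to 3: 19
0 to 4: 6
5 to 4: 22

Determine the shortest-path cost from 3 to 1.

Shortest distances from 3:
3: 0
4: 9  (via 3)
5: 14  (via 3)
7: 14  (via 4)
0: 15  (via 4)
6: 22  (via 5)
1: 26  (via 7)
Shortest route: 3–4–7–1 = 26.

26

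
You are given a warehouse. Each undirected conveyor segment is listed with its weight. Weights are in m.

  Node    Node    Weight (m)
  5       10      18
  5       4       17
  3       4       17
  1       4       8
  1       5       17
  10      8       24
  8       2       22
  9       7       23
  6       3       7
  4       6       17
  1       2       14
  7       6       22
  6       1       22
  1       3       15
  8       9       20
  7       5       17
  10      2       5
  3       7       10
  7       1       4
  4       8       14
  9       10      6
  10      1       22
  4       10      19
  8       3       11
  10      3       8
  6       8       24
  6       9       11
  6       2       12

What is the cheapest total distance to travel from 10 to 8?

19 m

Shortest distances from 10:
10: 0
2: 5  (via 10)
9: 6  (via 10)
3: 8  (via 10)
6: 15  (via 3)
5: 18  (via 10)
7: 18  (via 3)
1: 19  (via 2)
4: 19  (via 10)
8: 19  (via 3)
Shortest route: 10–3–8 = 19 m.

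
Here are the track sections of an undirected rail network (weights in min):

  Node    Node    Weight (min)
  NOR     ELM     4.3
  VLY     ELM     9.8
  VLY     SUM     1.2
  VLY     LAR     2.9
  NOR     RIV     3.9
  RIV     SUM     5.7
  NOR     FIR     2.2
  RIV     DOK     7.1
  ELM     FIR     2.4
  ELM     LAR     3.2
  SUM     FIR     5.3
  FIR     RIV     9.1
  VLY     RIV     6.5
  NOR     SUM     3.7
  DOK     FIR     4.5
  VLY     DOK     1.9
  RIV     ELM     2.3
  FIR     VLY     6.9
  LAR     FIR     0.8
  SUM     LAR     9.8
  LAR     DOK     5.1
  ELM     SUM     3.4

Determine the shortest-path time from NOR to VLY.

Running Dijkstra from NOR:
NOR: 0
FIR: 2.2  (via NOR)
LAR: 3  (via FIR)
SUM: 3.7  (via NOR)
RIV: 3.9  (via NOR)
ELM: 4.3  (via NOR)
VLY: 4.9  (via SUM)
Shortest route: NOR–SUM–VLY = 4.9 min.

4.9 min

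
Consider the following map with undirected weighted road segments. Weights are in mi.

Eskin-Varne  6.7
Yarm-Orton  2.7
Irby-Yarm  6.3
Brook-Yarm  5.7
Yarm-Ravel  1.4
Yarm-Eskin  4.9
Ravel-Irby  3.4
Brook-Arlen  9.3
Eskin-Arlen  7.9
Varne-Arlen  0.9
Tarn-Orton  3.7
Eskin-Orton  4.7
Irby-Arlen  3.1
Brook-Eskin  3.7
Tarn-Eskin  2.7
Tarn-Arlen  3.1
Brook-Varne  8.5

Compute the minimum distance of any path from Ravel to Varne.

Enumerating some paths:
Ravel–Yarm–Irby–Arlen–Varne: 1.4+6.3+3.1+0.9 = 11.7
Ravel–Irby–Arlen–Varne: 3.4+3.1+0.9 = 7.4
Cheapest is Ravel–Irby–Arlen–Varne at 7.4 mi.

7.4 mi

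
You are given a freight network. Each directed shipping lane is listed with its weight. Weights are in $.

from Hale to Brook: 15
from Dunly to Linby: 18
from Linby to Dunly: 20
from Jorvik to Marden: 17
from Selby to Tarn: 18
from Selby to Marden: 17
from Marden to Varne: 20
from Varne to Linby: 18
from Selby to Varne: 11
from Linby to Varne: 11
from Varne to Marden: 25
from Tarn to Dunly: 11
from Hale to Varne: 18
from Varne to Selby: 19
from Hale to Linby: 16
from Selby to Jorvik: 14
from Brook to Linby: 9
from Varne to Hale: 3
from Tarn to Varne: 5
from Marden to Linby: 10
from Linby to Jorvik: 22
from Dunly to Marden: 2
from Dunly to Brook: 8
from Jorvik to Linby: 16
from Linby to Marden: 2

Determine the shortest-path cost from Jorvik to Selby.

$46

Compare a few routes:
Jorvik - Marden - Varne - Selby: 17+20+19 = 56
Jorvik - Linby - Varne - Selby: 16+11+19 = 46
The minimum is $46 via Jorvik - Linby - Varne - Selby.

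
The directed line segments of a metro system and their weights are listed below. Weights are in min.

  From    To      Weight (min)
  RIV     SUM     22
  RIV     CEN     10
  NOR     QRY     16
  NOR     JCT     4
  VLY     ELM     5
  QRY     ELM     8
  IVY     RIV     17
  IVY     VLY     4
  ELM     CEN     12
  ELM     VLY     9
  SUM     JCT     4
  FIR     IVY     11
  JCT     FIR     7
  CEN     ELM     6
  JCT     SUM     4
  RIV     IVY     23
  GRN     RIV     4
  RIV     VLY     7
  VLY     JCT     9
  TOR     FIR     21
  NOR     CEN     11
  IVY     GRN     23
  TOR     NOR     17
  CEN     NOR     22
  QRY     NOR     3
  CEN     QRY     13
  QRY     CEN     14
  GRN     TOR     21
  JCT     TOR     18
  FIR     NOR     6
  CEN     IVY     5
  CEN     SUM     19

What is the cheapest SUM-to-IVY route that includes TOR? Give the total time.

54 min

Best SUM to TOR: SUM → JCT → TOR costing 22
Shortest TOR→IVY: TOR → FIR → IVY = 32
Total via TOR: 22 + 32 = 54 min.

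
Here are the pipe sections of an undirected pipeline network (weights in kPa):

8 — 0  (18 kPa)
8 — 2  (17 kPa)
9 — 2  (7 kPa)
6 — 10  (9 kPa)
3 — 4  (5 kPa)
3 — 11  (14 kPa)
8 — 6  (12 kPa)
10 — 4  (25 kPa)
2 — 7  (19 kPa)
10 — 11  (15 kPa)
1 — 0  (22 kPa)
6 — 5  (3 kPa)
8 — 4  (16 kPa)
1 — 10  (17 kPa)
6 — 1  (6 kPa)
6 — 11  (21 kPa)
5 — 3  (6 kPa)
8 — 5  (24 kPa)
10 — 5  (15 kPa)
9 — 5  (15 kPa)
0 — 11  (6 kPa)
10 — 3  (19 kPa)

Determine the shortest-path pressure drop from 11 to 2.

Settle nodes by increasing distance from 11:
11: 0
0: 6  (via 11)
3: 14  (via 11)
10: 15  (via 11)
4: 19  (via 3)
5: 20  (via 3)
6: 21  (via 11)
8: 24  (via 0)
1: 27  (via 6)
9: 35  (via 5)
2: 41  (via 8)
Shortest route: 11 → 0 → 8 → 2 = 41 kPa.

41 kPa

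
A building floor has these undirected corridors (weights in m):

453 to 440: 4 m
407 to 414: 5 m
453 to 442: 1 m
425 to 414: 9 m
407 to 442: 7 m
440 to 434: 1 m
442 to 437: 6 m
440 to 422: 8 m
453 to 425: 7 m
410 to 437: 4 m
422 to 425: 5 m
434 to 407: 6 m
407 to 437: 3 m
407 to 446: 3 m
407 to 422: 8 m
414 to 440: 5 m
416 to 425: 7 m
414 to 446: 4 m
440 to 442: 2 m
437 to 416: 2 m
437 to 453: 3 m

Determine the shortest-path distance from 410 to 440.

10 m

Running Dijkstra from 410:
410: 0
437: 4  (via 410)
416: 6  (via 437)
407: 7  (via 437)
453: 7  (via 437)
442: 8  (via 453)
446: 10  (via 407)
440: 10  (via 442)
Shortest route: 410 → 437 → 453 → 442 → 440 = 10 m.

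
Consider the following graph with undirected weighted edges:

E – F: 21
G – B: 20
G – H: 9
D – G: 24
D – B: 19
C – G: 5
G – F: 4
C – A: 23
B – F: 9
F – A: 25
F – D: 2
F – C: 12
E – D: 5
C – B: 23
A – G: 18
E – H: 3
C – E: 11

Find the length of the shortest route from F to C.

9

Enumerating some paths:
F–C: 12 = 12
F–G–C: 4+5 = 9
Cheapest is F–G–C at 9.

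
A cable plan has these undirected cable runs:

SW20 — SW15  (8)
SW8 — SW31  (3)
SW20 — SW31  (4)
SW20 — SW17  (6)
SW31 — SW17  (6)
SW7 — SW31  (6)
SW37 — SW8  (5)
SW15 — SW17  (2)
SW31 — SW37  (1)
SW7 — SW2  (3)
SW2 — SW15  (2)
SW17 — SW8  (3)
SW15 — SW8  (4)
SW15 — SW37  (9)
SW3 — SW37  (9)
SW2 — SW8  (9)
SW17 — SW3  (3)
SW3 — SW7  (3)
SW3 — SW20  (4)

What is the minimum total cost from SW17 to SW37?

Compare a few routes:
SW17 → SW31 → SW37: 6+1 = 7
SW17 → SW15 → SW8 → SW31 → SW37: 2+4+3+1 = 10
SW17 → SW8 → SW37: 3+5 = 8
The minimum is 7 via SW17 → SW31 → SW37.

7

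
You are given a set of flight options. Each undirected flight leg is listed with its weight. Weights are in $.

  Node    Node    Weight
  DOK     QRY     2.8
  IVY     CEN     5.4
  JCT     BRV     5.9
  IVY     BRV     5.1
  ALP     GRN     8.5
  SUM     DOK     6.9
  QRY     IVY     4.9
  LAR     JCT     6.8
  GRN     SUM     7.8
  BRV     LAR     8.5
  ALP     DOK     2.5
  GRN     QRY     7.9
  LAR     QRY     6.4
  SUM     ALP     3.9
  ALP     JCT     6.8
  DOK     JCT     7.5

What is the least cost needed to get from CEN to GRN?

$18.2

Settle nodes by increasing distance from CEN:
CEN: 0
IVY: 5.4  (via CEN)
QRY: 10.3  (via IVY)
BRV: 10.5  (via IVY)
DOK: 13.1  (via QRY)
ALP: 15.6  (via DOK)
JCT: 16.4  (via BRV)
LAR: 16.7  (via QRY)
GRN: 18.2  (via QRY)
Shortest route: CEN → IVY → QRY → GRN = $18.2.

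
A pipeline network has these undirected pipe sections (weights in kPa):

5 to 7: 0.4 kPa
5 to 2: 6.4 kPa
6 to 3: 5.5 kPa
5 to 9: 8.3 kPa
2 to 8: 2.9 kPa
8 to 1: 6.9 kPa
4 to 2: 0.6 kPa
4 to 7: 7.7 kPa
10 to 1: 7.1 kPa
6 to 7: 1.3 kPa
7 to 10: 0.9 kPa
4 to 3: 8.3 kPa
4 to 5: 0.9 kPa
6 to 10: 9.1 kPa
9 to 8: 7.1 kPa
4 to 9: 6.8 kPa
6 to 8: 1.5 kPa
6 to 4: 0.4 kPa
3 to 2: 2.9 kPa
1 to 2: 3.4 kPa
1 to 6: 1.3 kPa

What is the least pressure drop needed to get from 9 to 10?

9 kPa

Shortest distances from 9:
9: 0
4: 6.8  (via 9)
8: 7.1  (via 9)
6: 7.2  (via 4)
2: 7.4  (via 4)
5: 7.7  (via 4)
7: 8.1  (via 5)
1: 8.5  (via 6)
10: 9  (via 7)
Shortest route: 9–4–5–7–10 = 9 kPa.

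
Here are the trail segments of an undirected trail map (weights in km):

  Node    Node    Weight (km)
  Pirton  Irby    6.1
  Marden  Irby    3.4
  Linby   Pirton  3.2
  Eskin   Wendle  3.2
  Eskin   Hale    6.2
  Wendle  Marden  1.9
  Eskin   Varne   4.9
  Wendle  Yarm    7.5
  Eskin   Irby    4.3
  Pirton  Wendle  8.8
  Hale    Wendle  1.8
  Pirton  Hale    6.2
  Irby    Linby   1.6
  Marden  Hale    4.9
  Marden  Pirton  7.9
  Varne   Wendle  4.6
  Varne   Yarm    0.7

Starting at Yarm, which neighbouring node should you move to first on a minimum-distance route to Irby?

Varne

Enumerating some paths:
Yarm → Varne → Wendle → Eskin → Irby: 0.7+4.6+3.2+4.3 = 12.8
Yarm → Varne → Wendle → Marden → Irby: 0.7+4.6+1.9+3.4 = 10.6
Yarm → Varne → Eskin → Irby: 0.7+4.9+4.3 = 9.9
Yarm → Wendle → Marden → Irby: 7.5+1.9+3.4 = 12.8
The minimum is 9.9 km via Yarm → Varne → Eskin → Irby.
So from Yarm the first move is to Varne.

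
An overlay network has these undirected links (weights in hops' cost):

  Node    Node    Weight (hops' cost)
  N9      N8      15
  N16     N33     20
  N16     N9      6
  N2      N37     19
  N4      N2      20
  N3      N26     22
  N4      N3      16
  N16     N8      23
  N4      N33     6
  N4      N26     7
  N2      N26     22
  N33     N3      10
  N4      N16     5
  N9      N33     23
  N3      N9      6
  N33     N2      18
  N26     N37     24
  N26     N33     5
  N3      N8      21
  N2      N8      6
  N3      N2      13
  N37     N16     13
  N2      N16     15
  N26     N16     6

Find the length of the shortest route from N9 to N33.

16 hops' cost

Enumerating some paths:
N9–N3–N33: 6+10 = 16
N9–N16–N26–N33: 6+6+5 = 17
N9–N16–N4–N33: 6+5+6 = 17
Cheapest is N9–N3–N33 at 16 hops' cost.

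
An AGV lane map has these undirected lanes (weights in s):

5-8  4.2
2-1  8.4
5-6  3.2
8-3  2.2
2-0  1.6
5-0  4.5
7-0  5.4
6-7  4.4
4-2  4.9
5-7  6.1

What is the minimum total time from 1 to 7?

Running Dijkstra from 1:
1: 0
2: 8.4  (via 1)
0: 10  (via 2)
4: 13.3  (via 2)
5: 14.5  (via 0)
7: 15.4  (via 0)
Shortest route: 1 → 2 → 0 → 7 = 15.4 s.

15.4 s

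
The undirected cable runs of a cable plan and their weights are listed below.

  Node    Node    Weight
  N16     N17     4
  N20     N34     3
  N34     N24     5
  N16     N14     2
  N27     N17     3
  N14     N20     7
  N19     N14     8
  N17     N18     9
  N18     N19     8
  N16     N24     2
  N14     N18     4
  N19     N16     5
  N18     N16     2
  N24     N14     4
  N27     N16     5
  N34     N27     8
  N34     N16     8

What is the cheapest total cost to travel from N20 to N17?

Running Dijkstra from N20:
N20: 0
N34: 3  (via N20)
N14: 7  (via N20)
N24: 8  (via N34)
N16: 9  (via N14)
N27: 11  (via N34)
N18: 11  (via N14)
N17: 13  (via N16)
Shortest route: N20 → N14 → N16 → N17 = 13.

13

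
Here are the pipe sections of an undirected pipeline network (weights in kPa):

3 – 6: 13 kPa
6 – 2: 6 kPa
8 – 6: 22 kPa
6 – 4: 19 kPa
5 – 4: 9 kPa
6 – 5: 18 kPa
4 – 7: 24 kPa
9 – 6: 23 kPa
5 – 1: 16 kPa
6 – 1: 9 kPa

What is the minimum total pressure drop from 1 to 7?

Shortest distances from 1:
1: 0
6: 9  (via 1)
2: 15  (via 6)
5: 16  (via 1)
3: 22  (via 6)
4: 25  (via 5)
8: 31  (via 6)
9: 32  (via 6)
7: 49  (via 4)
Shortest route: 1 → 5 → 4 → 7 = 49 kPa.

49 kPa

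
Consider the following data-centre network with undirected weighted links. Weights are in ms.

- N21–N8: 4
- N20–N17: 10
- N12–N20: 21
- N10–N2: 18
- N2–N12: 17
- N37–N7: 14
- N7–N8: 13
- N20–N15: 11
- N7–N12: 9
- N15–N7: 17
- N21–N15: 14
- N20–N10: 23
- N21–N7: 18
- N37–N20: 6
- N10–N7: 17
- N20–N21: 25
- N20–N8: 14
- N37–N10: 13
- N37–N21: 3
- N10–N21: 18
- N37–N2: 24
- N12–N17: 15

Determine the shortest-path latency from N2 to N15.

Settle nodes by increasing distance from N2:
N2: 0
N12: 17  (via N2)
N10: 18  (via N2)
N37: 24  (via N2)
N7: 26  (via N12)
N21: 27  (via N37)
N20: 30  (via N37)
N8: 31  (via N21)
N17: 32  (via N12)
N15: 41  (via N21)
Shortest route: N2 → N37 → N21 → N15 = 41 ms.

41 ms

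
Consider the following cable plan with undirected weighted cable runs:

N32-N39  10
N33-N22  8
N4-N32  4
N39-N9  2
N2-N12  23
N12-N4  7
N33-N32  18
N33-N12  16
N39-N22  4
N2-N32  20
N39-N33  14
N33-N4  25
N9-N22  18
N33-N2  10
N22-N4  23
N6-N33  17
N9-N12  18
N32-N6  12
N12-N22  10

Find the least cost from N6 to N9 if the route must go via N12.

39

Shortest N6→N12: N6 → N32 → N4 → N12 = 23
Best N12 to N9: N12 → N22 → N39 → N9 costing 16
Total via N12: 23 + 16 = 39.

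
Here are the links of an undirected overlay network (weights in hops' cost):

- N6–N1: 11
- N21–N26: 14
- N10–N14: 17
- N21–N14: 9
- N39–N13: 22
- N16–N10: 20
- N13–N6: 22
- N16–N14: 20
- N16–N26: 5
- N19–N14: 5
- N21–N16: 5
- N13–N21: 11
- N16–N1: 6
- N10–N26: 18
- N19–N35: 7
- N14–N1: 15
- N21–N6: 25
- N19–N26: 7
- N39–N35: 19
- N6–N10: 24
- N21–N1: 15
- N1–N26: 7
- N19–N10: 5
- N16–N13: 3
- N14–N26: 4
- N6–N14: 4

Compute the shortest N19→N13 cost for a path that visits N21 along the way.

22 hops' cost

Shortest N19→N21: N19 → N14 → N21 = 14
Best N21 to N13: N21 → N16 → N13 costing 8
Total via N21: 14 + 8 = 22 hops' cost.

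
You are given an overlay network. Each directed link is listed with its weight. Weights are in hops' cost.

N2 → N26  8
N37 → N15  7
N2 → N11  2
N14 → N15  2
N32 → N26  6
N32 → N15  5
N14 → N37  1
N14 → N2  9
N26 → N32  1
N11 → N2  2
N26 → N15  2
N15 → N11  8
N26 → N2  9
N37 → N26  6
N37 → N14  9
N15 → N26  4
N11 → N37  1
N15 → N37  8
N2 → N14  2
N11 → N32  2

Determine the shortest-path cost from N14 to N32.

7 hops' cost

Enumerating some paths:
N14–N37–N26–N32: 1+6+1 = 8
N14–N15–N26–N32: 2+4+1 = 7
N14–N15–N11–N32: 2+8+2 = 12
N14–N2–N11–N32: 9+2+2 = 13
The minimum is 7 hops' cost via N14–N15–N26–N32.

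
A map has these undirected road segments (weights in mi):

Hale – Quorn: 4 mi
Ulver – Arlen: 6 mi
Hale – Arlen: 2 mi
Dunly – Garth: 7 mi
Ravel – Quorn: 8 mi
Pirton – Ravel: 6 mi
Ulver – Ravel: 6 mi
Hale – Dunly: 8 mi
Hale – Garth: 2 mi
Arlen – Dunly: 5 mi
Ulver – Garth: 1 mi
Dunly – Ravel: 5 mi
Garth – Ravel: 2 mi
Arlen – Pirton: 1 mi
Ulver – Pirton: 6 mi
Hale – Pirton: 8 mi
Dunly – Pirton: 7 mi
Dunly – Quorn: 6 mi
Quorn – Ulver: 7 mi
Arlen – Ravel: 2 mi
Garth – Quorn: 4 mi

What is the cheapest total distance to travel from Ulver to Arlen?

5 mi

Running Dijkstra from Ulver:
Ulver: 0
Garth: 1  (via Ulver)
Ravel: 3  (via Garth)
Hale: 3  (via Garth)
Quorn: 5  (via Garth)
Arlen: 5  (via Ravel)
Shortest route: Ulver → Garth → Ravel → Arlen = 5 mi.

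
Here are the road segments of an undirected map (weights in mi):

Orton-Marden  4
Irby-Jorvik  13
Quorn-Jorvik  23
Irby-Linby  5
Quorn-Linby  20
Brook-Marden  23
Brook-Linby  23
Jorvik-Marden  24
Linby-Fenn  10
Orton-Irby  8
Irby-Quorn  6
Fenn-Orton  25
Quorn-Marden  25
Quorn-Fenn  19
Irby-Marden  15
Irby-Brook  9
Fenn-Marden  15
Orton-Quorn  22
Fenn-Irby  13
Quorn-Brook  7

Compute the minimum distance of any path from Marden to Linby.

17 mi

Settle nodes by increasing distance from Marden:
Marden: 0
Orton: 4  (via Marden)
Irby: 12  (via Orton)
Fenn: 15  (via Marden)
Linby: 17  (via Irby)
Shortest route: Marden–Orton–Irby–Linby = 17 mi.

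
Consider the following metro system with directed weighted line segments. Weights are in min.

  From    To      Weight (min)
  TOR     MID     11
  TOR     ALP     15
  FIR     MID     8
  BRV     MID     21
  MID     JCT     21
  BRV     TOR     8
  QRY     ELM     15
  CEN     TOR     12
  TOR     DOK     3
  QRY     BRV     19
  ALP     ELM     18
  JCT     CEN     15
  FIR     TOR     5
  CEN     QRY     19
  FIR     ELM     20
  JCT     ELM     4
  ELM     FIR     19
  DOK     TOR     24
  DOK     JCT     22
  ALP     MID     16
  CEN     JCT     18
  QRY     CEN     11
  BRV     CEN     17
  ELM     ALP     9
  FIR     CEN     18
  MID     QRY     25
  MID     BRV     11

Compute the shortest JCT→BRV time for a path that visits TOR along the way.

Shortest JCT→TOR: JCT–CEN–TOR = 27
Shortest TOR→BRV: TOR–MID–BRV = 22
Total via TOR: 27 + 22 = 49 min.

49 min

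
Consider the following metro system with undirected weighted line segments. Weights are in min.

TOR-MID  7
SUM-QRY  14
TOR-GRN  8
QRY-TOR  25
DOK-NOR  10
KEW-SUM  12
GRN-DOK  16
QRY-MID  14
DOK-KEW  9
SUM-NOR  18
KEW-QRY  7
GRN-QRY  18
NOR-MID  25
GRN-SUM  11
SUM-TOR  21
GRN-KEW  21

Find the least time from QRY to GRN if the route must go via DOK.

Shortest QRY→DOK: QRY–KEW–DOK = 16
Shortest DOK→GRN: DOK–GRN = 16
Total via DOK: 16 + 16 = 32 min.

32 min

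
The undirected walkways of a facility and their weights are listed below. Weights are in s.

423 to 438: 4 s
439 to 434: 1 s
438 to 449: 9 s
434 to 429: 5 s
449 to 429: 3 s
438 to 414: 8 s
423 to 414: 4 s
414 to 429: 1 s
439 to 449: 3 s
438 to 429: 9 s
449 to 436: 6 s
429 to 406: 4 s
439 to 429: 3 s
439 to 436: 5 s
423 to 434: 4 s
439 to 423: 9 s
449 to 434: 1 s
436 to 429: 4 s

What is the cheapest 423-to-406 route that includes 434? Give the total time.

12 s

Best 423 to 434: 423 → 434 costing 4
Shortest 434→406: 434 → 449 → 429 → 406 = 8
Total via 434: 4 + 8 = 12 s.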